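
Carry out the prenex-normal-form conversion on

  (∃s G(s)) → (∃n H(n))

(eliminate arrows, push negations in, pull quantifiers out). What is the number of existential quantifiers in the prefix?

1

First replace A → B with ¬A ∨ B.
  ¬(∃s G(s)) ∨ (∃n H(n))
Push ¬ through the quantifiers and connectives to reach negation normal form:
  (∀s ¬G(s)) ∨ (∃n H(n))
Pull the quantifiers to the front (each side's bound variable is not free in the other side):
  ∀s ∃n (¬G(s) ∨ H(n))
The prefix is ∀s ∃n: 1 universal, 1 existential.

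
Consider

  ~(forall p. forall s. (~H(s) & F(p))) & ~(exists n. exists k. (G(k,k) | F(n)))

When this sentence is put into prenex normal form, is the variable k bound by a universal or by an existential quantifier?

Push ¬ through the quantifiers and connectives to reach negation normal form:
  (exists p. exists s. (H(s) | ~F(p))) & (forall n. forall k. (~G(k,k) & ~F(n)))
Pull the quantifiers to the front (each side's bound variable is not free in the other side):
  exists p. exists s. forall n. forall k. ((H(s) | ~F(p)) & ~G(k,k) & ~F(n))
The quantifier exists k sits under an odd number of negations, so it flips to forall k.

universal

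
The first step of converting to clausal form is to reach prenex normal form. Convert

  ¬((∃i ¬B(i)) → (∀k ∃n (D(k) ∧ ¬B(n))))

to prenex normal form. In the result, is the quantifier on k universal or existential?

existential

Eliminate → and ↔ using ¬ and ∨.
  ¬(¬(∃i ¬B(i)) ∨ (∀k ∃n (D(k) ∧ ¬B(n))))
Drive negations inward (¬∀x A ≡ ∃x ¬A, ¬∃x A ≡ ∀x ¬A, De Morgan for ∧/∨):
  (∃i ¬B(i)) ∧ (∃k ∀n (¬D(k) ∨ B(n)))
All bound variables are already distinct, so no renaming is needed.
Pull the quantifiers to the front (each side's bound variable is not free in the other side):
  ∃i ∃k ∀n (¬B(i) ∧ (¬D(k) ∨ B(n)))
The quantifier ∀k sits under an odd number of negations (counting the antecedent side of each →), so it flips to ∃k.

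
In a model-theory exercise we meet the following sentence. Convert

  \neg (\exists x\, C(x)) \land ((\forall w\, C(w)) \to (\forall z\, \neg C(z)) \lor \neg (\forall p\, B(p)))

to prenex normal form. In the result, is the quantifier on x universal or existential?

universal

First replace A → B with ¬A ∨ B.
  \neg (\exists x\, C(x)) \land (\neg (\forall w\, C(w)) \lor (\forall z\, \neg C(z)) \lor \neg (\forall p\, B(p)))
Drive negations inward (¬∀x A ≡ ∃x ¬A, ¬∃x A ≡ ∀x ¬A, De Morgan for ∧/∨):
  (\forall x\, \neg C(x)) \land ((\exists w\, \neg C(w)) \lor (\forall z\, \neg C(z)) \lor (\exists p\, \neg B(p)))
All bound variables are already distinct, so no renaming is needed.
Pull the quantifiers to the front (each side's bound variable is not free in the other side):
  \forall x\, \exists w\, \forall z\, \exists p\, (\neg C(x) \land (\neg C(w) \lor \neg C(z) \lor \neg B(p)))
The quantifier \exists x sits under an odd number of negations (counting the antecedent side of each →), so it flips to \forall x.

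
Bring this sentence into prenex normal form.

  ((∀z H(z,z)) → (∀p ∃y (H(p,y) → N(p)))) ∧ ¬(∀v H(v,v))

∃z ∀p ∃y ∃v ((¬H(z,z) ∨ ¬H(p,y) ∨ N(p)) ∧ ¬H(v,v))

Rewrite implications/biconditionals: A → B as ¬A ∨ B.
  (¬(∀z H(z,z)) ∨ (∀p ∃y (¬H(p,y) ∨ N(p)))) ∧ ¬(∀v H(v,v))
Drive negations inward (¬∀x A ≡ ∃x ¬A, ¬∃x A ≡ ∀x ¬A, De Morgan for ∧/∨):
  ((∃z ¬H(z,z)) ∨ (∀p ∃y (¬H(p,y) ∨ N(p)))) ∧ (∃v ¬H(v,v))
Extract every quantifier outward, since the variables are now distinct and don't occur free across branches:
  ∃z ∀p ∃y ∃v ((¬H(z,z) ∨ ¬H(p,y) ∨ N(p)) ∧ ¬H(v,v))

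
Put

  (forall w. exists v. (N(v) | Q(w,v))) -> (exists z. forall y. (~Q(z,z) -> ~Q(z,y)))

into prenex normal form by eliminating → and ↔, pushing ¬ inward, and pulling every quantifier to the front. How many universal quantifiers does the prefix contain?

First replace A → B with ¬A ∨ B.
  ~(forall w. exists v. (N(v) | Q(w,v))) | (exists z. forall y. (~~Q(z,z) | ~Q(z,y)))
Move each ¬ inward, flipping quantifiers it crosses:
  (exists w. forall v. (~N(v) & ~Q(w,v))) | (exists z. forall y. (Q(z,z) | ~Q(z,y)))
All bound variables are already distinct, so no renaming is needed.
Extract every quantifier outward, since the variables are now distinct and don't occur free across branches:
  exists w. forall v. exists z. forall y. (~N(v) & ~Q(w,v) | Q(z,z) | ~Q(z,y))
The prefix is exists w forall v exists z forall y: 2 universal, 2 existential.

2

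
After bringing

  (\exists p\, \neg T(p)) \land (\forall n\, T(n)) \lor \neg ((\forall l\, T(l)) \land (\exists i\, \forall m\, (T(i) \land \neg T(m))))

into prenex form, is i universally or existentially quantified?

universal

Drive negations inward (¬∀x A ≡ ∃x ¬A, ¬∃x A ≡ ∀x ¬A, De Morgan for ∧/∨):
  (\exists p\, \neg T(p)) \land (\forall n\, T(n)) \lor (\exists l\, \neg T(l)) \lor (\forall i\, \exists m\, (\neg T(i) \lor T(m)))
All bound variables are already distinct, so no renaming is needed.
Pull the quantifiers to the front (each side's bound variable is not free in the other side):
  \exists p\, \forall n\, \exists l\, \forall i\, \exists m\, (\neg T(p) \land T(n) \lor \neg T(l) \lor \neg T(i) \lor T(m))
The quantifier \exists i sits under an odd number of negations, so it flips to \forall i.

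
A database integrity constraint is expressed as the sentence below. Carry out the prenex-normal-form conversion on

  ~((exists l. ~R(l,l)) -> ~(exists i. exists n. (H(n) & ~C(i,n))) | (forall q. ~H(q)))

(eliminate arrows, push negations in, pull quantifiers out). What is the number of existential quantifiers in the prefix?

Rewrite implications/biconditionals: A → B as ¬A ∨ B.
  ~(~(exists l. ~R(l,l)) | ~(exists i. exists n. (H(n) & ~C(i,n))) | (forall q. ~H(q)))
Push ¬ through the quantifiers and connectives to reach negation normal form:
  (exists l. ~R(l,l)) & (exists i. exists n. (H(n) & ~C(i,n))) & (exists q. H(q))
All bound variables are already distinct, so no renaming is needed.
Pull the quantifiers to the front (each side's bound variable is not free in the other side):
  exists l. exists i. exists n. exists q. (~R(l,l) & H(n) & ~C(i,n) & H(q))
The prefix is exists l exists i exists n exists q: 0 universal, 4 existential.

4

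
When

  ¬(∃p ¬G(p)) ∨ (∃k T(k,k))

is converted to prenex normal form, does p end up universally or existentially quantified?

universal

Drive negations inward (¬∀x A ≡ ∃x ¬A, ¬∃x A ≡ ∀x ¬A, De Morgan for ∧/∨):
  (∀p G(p)) ∨ (∃k T(k,k))
All bound variables are already distinct, so no renaming is needed.
Pull the quantifiers to the front (each side's bound variable is not free in the other side):
  ∀p ∃k (G(p) ∨ T(k,k))
The quantifier ∃p sits under an odd number of negations, so it flips to ∀p.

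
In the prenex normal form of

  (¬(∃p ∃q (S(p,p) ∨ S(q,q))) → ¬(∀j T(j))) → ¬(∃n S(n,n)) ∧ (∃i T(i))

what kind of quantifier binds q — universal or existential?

First replace A → B with ¬A ∨ B.
  ¬(¬¬(∃p ∃q (S(p,p) ∨ S(q,q))) ∨ ¬(∀j T(j))) ∨ ¬(∃n S(n,n)) ∧ (∃i T(i))
Drive negations inward (¬∀x A ≡ ∃x ¬A, ¬∃x A ≡ ∀x ¬A, De Morgan for ∧/∨):
  (∀p ∀q (¬S(p,p) ∧ ¬S(q,q))) ∧ (∀j T(j)) ∨ (∀n ¬S(n,n)) ∧ (∃i T(i))
All bound variables are already distinct, so no renaming is needed.
Extract every quantifier outward, since the variables are now distinct and don't occur free across branches:
  ∀p ∀q ∀j ∀n ∃i (¬S(p,p) ∧ ¬S(q,q) ∧ T(j) ∨ ¬S(n,n) ∧ T(i))
The quantifier ∃q sits under an odd number of negations (counting the antecedent side of each →), so it flips to ∀q.

universal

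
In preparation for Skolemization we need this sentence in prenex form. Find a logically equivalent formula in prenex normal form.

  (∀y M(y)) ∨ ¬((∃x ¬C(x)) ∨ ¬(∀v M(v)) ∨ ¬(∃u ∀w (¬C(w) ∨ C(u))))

∀y ∀x ∀v ∃u ∀w (M(y) ∨ C(x) ∧ M(v) ∧ (¬C(w) ∨ C(u)))

Push ¬ through the quantifiers and connectives to reach negation normal form:
  (∀y M(y)) ∨ (∀x C(x)) ∧ (∀v M(v)) ∧ (∃u ∀w (¬C(w) ∨ C(u)))
Finally move all quantifiers to the prefix:
  ∀y ∀x ∀v ∃u ∀w (M(y) ∨ C(x) ∧ M(v) ∧ (¬C(w) ∨ C(u)))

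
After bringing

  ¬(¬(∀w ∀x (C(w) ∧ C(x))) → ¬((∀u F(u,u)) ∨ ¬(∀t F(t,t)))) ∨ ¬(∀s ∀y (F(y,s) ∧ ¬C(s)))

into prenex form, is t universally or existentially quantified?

Rewrite implications/biconditionals: A → B as ¬A ∨ B.
  ¬(¬¬(∀w ∀x (C(w) ∧ C(x))) ∨ ¬((∀u F(u,u)) ∨ ¬(∀t F(t,t)))) ∨ ¬(∀s ∀y (F(y,s) ∧ ¬C(s)))
Move each ¬ inward, flipping quantifiers it crosses:
  (∃w ∃x (¬C(w) ∨ ¬C(x))) ∧ ((∀u F(u,u)) ∨ (∃t ¬F(t,t))) ∨ (∃s ∃y (¬F(y,s) ∨ C(s)))
Pull the quantifiers to the front (each side's bound variable is not free in the other side):
  ∃w ∃x ∀u ∃t ∃s ∃y ((¬C(w) ∨ ¬C(x)) ∧ (F(u,u) ∨ ¬F(t,t)) ∨ ¬F(y,s) ∨ C(s))
The quantifier ∀t sits under an odd number of negations (counting the antecedent side of each →), so it flips to ∃t.

existential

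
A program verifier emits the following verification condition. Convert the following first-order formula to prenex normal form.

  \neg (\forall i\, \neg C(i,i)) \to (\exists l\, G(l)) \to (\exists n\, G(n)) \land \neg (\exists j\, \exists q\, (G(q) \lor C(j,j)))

\forall i\, \forall l\, \exists n\, \forall j\, \forall q\, (\neg C(i,i) \lor \neg G(l) \lor G(n) \land \neg G(q) \land \neg C(j,j))

Rewrite implications/biconditionals: A → B as ¬A ∨ B.
  \neg \neg (\forall i\, \neg C(i,i)) \lor \neg (\exists l\, G(l)) \lor (\exists n\, G(n)) \land \neg (\exists j\, \exists q\, (G(q) \lor C(j,j)))
Push ¬ through the quantifiers and connectives to reach negation normal form:
  (\forall i\, \neg C(i,i)) \lor (\forall l\, \neg G(l)) \lor (\exists n\, G(n)) \land (\forall j\, \forall q\, (\neg G(q) \land \neg C(j,j)))
Pull the quantifiers to the front (each side's bound variable is not free in the other side):
  \forall i\, \forall l\, \exists n\, \forall j\, \forall q\, (\neg C(i,i) \lor \neg G(l) \lor G(n) \land \neg G(q) \land \neg C(j,j))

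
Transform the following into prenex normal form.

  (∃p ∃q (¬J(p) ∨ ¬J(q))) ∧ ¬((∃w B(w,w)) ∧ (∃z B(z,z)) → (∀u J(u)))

∃p ∃q ∃w ∃z ∃u ((¬J(p) ∨ ¬J(q)) ∧ B(w,w) ∧ B(z,z) ∧ ¬J(u))

Eliminate → and ↔ using ¬ and ∨.
  (∃p ∃q (¬J(p) ∨ ¬J(q))) ∧ ¬(¬((∃w B(w,w)) ∧ (∃z B(z,z))) ∨ (∀u J(u)))
Drive negations inward (¬∀x A ≡ ∃x ¬A, ¬∃x A ≡ ∀x ¬A, De Morgan for ∧/∨):
  (∃p ∃q (¬J(p) ∨ ¬J(q))) ∧ (∃w B(w,w)) ∧ (∃z B(z,z)) ∧ (∃u ¬J(u))
All bound variables are already distinct, so no renaming is needed.
Extract every quantifier outward, since the variables are now distinct and don't occur free across branches:
  ∃p ∃q ∃w ∃z ∃u ((¬J(p) ∨ ¬J(q)) ∧ B(w,w) ∧ B(z,z) ∧ ¬J(u))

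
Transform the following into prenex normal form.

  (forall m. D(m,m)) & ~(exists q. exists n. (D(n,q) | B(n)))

Drive negations inward (¬∀x A ≡ ∃x ¬A, ¬∃x A ≡ ∀x ¬A, De Morgan for ∧/∨):
  (forall m. D(m,m)) & (forall q. forall n. (~D(n,q) & ~B(n)))
All bound variables are already distinct, so no renaming is needed.
Finally move all quantifiers to the prefix:
  forall m. forall q. forall n. (D(m,m) & ~D(n,q) & ~B(n))

forall m. forall q. forall n. (D(m,m) & ~D(n,q) & ~B(n))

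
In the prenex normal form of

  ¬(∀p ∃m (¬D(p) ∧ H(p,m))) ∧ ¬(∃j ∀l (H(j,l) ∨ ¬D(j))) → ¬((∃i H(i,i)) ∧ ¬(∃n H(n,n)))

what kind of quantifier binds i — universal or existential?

universal

First replace A → B with ¬A ∨ B.
  ¬(¬(∀p ∃m (¬D(p) ∧ H(p,m))) ∧ ¬(∃j ∀l (H(j,l) ∨ ¬D(j)))) ∨ ¬((∃i H(i,i)) ∧ ¬(∃n H(n,n)))
Move each ¬ inward, flipping quantifiers it crosses:
  (∀p ∃m (¬D(p) ∧ H(p,m))) ∨ (∃j ∀l (H(j,l) ∨ ¬D(j))) ∨ (∀i ¬H(i,i)) ∨ (∃n H(n,n))
Extract every quantifier outward, since the variables are now distinct and don't occur free across branches:
  ∀p ∃m ∃j ∀l ∀i ∃n (¬D(p) ∧ H(p,m) ∨ H(j,l) ∨ ¬D(j) ∨ ¬H(i,i) ∨ H(n,n))
The quantifier ∃i sits under an odd number of negations (counting the antecedent side of each →), so it flips to ∀i.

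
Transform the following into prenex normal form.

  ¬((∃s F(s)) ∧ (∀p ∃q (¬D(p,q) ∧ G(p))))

∀s ∃p ∀q (¬F(s) ∨ D(p,q) ∨ ¬G(p))

Push ¬ through the quantifiers and connectives to reach negation normal form:
  (∀s ¬F(s)) ∨ (∃p ∀q (D(p,q) ∨ ¬G(p)))
Pull the quantifiers to the front (each side's bound variable is not free in the other side):
  ∀s ∃p ∀q (¬F(s) ∨ D(p,q) ∨ ¬G(p))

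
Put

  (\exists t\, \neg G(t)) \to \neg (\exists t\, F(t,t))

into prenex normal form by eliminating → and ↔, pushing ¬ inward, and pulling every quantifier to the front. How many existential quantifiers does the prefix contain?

0

Eliminate → and ↔ using ¬ and ∨.
  \neg (\exists t\, \neg G(t)) \lor \neg (\exists t\, F(t,t))
Move each ¬ inward, flipping quantifiers it crosses:
  (\forall t\, G(t)) \lor (\forall t\, \neg F(t,t))
Rename bound variables to avoid capture: t↦b.
  (\forall t\, G(t)) \lor (\forall b\, \neg F(b,b))
Finally move all quantifiers to the prefix:
  \forall t\, \forall b\, (G(t) \lor \neg F(b,b))
The prefix is \forall t \forall b: 2 universal, 0 existential.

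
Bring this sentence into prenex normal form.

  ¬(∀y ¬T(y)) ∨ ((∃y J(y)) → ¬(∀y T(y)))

First replace A → B with ¬A ∨ B.
  ¬(∀y ¬T(y)) ∨ ¬(∃y J(y)) ∨ ¬(∀y T(y))
Drive negations inward (¬∀x A ≡ ∃x ¬A, ¬∃x A ≡ ∀x ¬A, De Morgan for ∧/∨):
  (∃y T(y)) ∨ (∀y ¬J(y)) ∨ (∃y ¬T(y))
Give each quantifier a distinct variable: y↦z1, y↦s.
  (∃y T(y)) ∨ (∀z1 ¬J(z1)) ∨ (∃s ¬T(s))
Pull the quantifiers to the front (each side's bound variable is not free in the other side):
  ∃y ∀z1 ∃s (T(y) ∨ ¬J(z1) ∨ ¬T(s))

∃y ∀z1 ∃s (T(y) ∨ ¬J(z1) ∨ ¬T(s))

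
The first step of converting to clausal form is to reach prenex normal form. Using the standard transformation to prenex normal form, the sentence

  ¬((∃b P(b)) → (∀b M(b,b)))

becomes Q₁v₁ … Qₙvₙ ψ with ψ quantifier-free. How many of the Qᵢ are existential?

First replace A → B with ¬A ∨ B.
  ¬(¬(∃b P(b)) ∨ (∀b M(b,b)))
Drive negations inward (¬∀x A ≡ ∃x ¬A, ¬∃x A ≡ ∀x ¬A, De Morgan for ∧/∨):
  (∃b P(b)) ∧ (∃b ¬M(b,b))
Give each quantifier a distinct variable: b↦x1.
  (∃b P(b)) ∧ (∃x1 ¬M(x1,x1))
Extract every quantifier outward, since the variables are now distinct and don't occur free across branches:
  ∃b ∃x1 (P(b) ∧ ¬M(x1,x1))
The prefix is ∃b ∃x1: 0 universal, 2 existential.

2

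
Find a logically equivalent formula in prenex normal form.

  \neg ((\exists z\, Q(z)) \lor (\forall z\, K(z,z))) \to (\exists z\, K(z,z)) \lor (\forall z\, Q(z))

\exists z\, \forall a\, \exists z1\, \forall v\, (Q(z) \lor K(a,a) \lor K(z1,z1) \lor Q(v))

Rewrite implications/biconditionals: A → B as ¬A ∨ B.
  \neg \neg ((\exists z\, Q(z)) \lor (\forall z\, K(z,z))) \lor (\exists z\, K(z,z)) \lor (\forall z\, Q(z))
Move each ¬ inward, flipping quantifiers it crosses:
  (\exists z\, Q(z)) \lor (\forall z\, K(z,z)) \lor (\exists z\, K(z,z)) \lor (\forall z\, Q(z))
Give each quantifier a distinct variable: z↦a, z↦z1, z↦v.
  (\exists z\, Q(z)) \lor (\forall a\, K(a,a)) \lor (\exists z1\, K(z1,z1)) \lor (\forall v\, Q(v))
Finally move all quantifiers to the prefix:
  \exists z\, \forall a\, \exists z1\, \forall v\, (Q(z) \lor K(a,a) \lor K(z1,z1) \lor Q(v))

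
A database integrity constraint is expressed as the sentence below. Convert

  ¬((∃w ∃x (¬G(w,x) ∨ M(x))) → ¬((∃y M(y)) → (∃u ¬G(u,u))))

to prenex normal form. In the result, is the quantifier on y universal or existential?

universal

Rewrite implications/biconditionals: A → B as ¬A ∨ B.
  ¬(¬(∃w ∃x (¬G(w,x) ∨ M(x))) ∨ ¬(¬(∃y M(y)) ∨ (∃u ¬G(u,u))))
Drive negations inward (¬∀x A ≡ ∃x ¬A, ¬∃x A ≡ ∀x ¬A, De Morgan for ∧/∨):
  (∃w ∃x (¬G(w,x) ∨ M(x))) ∧ ((∀y ¬M(y)) ∨ (∃u ¬G(u,u)))
All bound variables are already distinct, so no renaming is needed.
Extract every quantifier outward, since the variables are now distinct and don't occur free across branches:
  ∃w ∃x ∀y ∃u ((¬G(w,x) ∨ M(x)) ∧ (¬M(y) ∨ ¬G(u,u)))
The quantifier ∃y sits under an odd number of negations (counting the antecedent side of each →), so it flips to ∀y.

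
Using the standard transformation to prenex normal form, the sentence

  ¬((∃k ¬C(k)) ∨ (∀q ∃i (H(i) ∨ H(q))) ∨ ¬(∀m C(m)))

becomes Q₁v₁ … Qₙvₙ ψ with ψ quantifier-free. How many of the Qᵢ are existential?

1

Push ¬ through the quantifiers and connectives to reach negation normal form:
  (∀k C(k)) ∧ (∃q ∀i (¬H(i) ∧ ¬H(q))) ∧ (∀m C(m))
Finally move all quantifiers to the prefix:
  ∀k ∃q ∀i ∀m (C(k) ∧ ¬H(i) ∧ ¬H(q) ∧ C(m))
The prefix is ∀k ∃q ∀i ∀m: 3 universal, 1 existential.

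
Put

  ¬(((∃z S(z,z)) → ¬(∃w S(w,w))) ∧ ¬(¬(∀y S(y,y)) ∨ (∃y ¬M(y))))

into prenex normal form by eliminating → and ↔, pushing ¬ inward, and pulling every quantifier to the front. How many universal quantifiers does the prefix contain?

0

First replace A → B with ¬A ∨ B.
  ¬((¬(∃z S(z,z)) ∨ ¬(∃w S(w,w))) ∧ ¬(¬(∀y S(y,y)) ∨ (∃y ¬M(y))))
Drive negations inward (¬∀x A ≡ ∃x ¬A, ¬∃x A ≡ ∀x ¬A, De Morgan for ∧/∨):
  (∃z S(z,z)) ∧ (∃w S(w,w)) ∨ (∃y ¬S(y,y)) ∨ (∃y ¬M(y))
Standardize variables apart so no two quantifiers bind the same name: y↦v.
  (∃z S(z,z)) ∧ (∃w S(w,w)) ∨ (∃y ¬S(y,y)) ∨ (∃v ¬M(v))
Pull the quantifiers to the front (each side's bound variable is not free in the other side):
  ∃z ∃w ∃y ∃v (S(z,z) ∧ S(w,w) ∨ ¬S(y,y) ∨ ¬M(v))
The prefix is ∃z ∃w ∃y ∃v: 0 universal, 4 existential.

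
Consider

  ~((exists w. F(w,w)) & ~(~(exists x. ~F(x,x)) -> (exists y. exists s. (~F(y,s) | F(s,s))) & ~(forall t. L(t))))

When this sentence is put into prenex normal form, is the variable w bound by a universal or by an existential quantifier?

universal

Eliminate → and ↔ using ¬ and ∨.
  ~((exists w. F(w,w)) & ~(~~(exists x. ~F(x,x)) | (exists y. exists s. (~F(y,s) | F(s,s))) & ~(forall t. L(t))))
Move each ¬ inward, flipping quantifiers it crosses:
  (forall w. ~F(w,w)) | (exists x. ~F(x,x)) | (exists y. exists s. (~F(y,s) | F(s,s))) & (exists t. ~L(t))
All bound variables are already distinct, so no renaming is needed.
Finally move all quantifiers to the prefix:
  forall w. exists x. exists y. exists s. exists t. (~F(w,w) | ~F(x,x) | (~F(y,s) | F(s,s)) & ~L(t))
The quantifier exists w sits under an odd number of negations (counting the antecedent side of each →), so it flips to forall w.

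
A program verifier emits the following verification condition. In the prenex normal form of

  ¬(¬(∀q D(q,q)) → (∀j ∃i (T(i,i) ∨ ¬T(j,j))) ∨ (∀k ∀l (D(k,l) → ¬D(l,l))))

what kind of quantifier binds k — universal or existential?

Rewrite implications/biconditionals: A → B as ¬A ∨ B.
  ¬(¬¬(∀q D(q,q)) ∨ (∀j ∃i (T(i,i) ∨ ¬T(j,j))) ∨ (∀k ∀l (¬D(k,l) ∨ ¬D(l,l))))
Move each ¬ inward, flipping quantifiers it crosses:
  (∃q ¬D(q,q)) ∧ (∃j ∀i (¬T(i,i) ∧ T(j,j))) ∧ (∃k ∃l (D(k,l) ∧ D(l,l)))
All bound variables are already distinct, so no renaming is needed.
Pull the quantifiers to the front (each side's bound variable is not free in the other side):
  ∃q ∃j ∀i ∃k ∃l (¬D(q,q) ∧ ¬T(i,i) ∧ T(j,j) ∧ D(k,l) ∧ D(l,l))
The quantifier ∀k sits under an odd number of negations (counting the antecedent side of each →), so it flips to ∃k.

existential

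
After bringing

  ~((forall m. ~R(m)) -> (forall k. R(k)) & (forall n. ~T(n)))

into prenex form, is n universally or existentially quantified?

existential

First replace A → B with ¬A ∨ B.
  ~(~(forall m. ~R(m)) | (forall k. R(k)) & (forall n. ~T(n)))
Push ¬ through the quantifiers and connectives to reach negation normal form:
  (forall m. ~R(m)) & ((exists k. ~R(k)) | (exists n. T(n)))
Pull the quantifiers to the front (each side's bound variable is not free in the other side):
  forall m. exists k. exists n. (~R(m) & (~R(k) | T(n)))
The quantifier forall n sits under an odd number of negations (counting the antecedent side of each →), so it flips to exists n.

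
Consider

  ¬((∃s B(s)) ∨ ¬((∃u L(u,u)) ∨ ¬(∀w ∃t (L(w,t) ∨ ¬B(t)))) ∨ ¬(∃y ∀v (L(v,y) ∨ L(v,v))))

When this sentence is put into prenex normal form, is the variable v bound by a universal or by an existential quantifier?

Move each ¬ inward, flipping quantifiers it crosses:
  (∀s ¬B(s)) ∧ ((∃u L(u,u)) ∨ (∃w ∀t (¬L(w,t) ∧ B(t)))) ∧ (∃y ∀v (L(v,y) ∨ L(v,v)))
Finally move all quantifiers to the prefix:
  ∀s ∃u ∃w ∀t ∃y ∀v (¬B(s) ∧ (L(u,u) ∨ ¬L(w,t) ∧ B(t)) ∧ (L(v,y) ∨ L(v,v)))
The quantifier ∀v sits under an even number of negations, so it remains universal.

universal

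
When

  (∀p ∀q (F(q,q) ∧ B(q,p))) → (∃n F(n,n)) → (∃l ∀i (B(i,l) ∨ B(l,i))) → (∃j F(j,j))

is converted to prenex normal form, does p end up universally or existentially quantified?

existential

Rewrite implications/biconditionals: A → B as ¬A ∨ B.
  ¬(∀p ∀q (F(q,q) ∧ B(q,p))) ∨ ¬(∃n F(n,n)) ∨ ¬(∃l ∀i (B(i,l) ∨ B(l,i))) ∨ (∃j F(j,j))
Push ¬ through the quantifiers and connectives to reach negation normal form:
  (∃p ∃q (¬F(q,q) ∨ ¬B(q,p))) ∨ (∀n ¬F(n,n)) ∨ (∀l ∃i (¬B(i,l) ∧ ¬B(l,i))) ∨ (∃j F(j,j))
All bound variables are already distinct, so no renaming is needed.
Extract every quantifier outward, since the variables are now distinct and don't occur free across branches:
  ∃p ∃q ∀n ∀l ∃i ∃j (¬F(q,q) ∨ ¬B(q,p) ∨ ¬F(n,n) ∨ ¬B(i,l) ∧ ¬B(l,i) ∨ F(j,j))
The quantifier ∀p sits under an odd number of negations (counting the antecedent side of each →), so it flips to ∃p.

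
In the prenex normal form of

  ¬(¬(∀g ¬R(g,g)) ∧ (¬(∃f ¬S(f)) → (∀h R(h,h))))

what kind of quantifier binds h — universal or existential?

Eliminate → and ↔ using ¬ and ∨.
  ¬(¬(∀g ¬R(g,g)) ∧ (¬¬(∃f ¬S(f)) ∨ (∀h R(h,h))))
Move each ¬ inward, flipping quantifiers it crosses:
  (∀g ¬R(g,g)) ∨ (∀f S(f)) ∧ (∃h ¬R(h,h))
All bound variables are already distinct, so no renaming is needed.
Extract every quantifier outward, since the variables are now distinct and don't occur free across branches:
  ∀g ∀f ∃h (¬R(g,g) ∨ S(f) ∧ ¬R(h,h))
The quantifier ∀h sits under an odd number of negations (counting the antecedent side of each →), so it flips to ∃h.

existential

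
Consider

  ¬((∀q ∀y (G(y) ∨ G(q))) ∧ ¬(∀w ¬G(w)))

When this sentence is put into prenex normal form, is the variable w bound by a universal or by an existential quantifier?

universal

Move each ¬ inward, flipping quantifiers it crosses:
  (∃q ∃y (¬G(y) ∧ ¬G(q))) ∨ (∀w ¬G(w))
All bound variables are already distinct, so no renaming is needed.
Pull the quantifiers to the front (each side's bound variable is not free in the other side):
  ∃q ∃y ∀w (¬G(y) ∧ ¬G(q) ∨ ¬G(w))
The quantifier ∀w sits under an even number of negations, so it remains universal.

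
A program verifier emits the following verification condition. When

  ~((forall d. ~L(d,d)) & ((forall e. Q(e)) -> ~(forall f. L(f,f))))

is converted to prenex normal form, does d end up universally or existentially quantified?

existential

Rewrite implications/biconditionals: A → B as ¬A ∨ B.
  ~((forall d. ~L(d,d)) & (~(forall e. Q(e)) | ~(forall f. L(f,f))))
Move each ¬ inward, flipping quantifiers it crosses:
  (exists d. L(d,d)) | (forall e. Q(e)) & (forall f. L(f,f))
All bound variables are already distinct, so no renaming is needed.
Pull the quantifiers to the front (each side's bound variable is not free in the other side):
  exists d. forall e. forall f. (L(d,d) | Q(e) & L(f,f))
The quantifier forall d sits under an odd number of negations (counting the antecedent side of each →), so it flips to exists d.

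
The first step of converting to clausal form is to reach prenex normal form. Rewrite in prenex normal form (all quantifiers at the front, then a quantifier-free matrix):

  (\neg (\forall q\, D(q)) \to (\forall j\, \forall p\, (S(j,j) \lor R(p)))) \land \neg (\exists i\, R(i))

Eliminate → and ↔ using ¬ and ∨.
  (\neg \neg (\forall q\, D(q)) \lor (\forall j\, \forall p\, (S(j,j) \lor R(p)))) \land \neg (\exists i\, R(i))
Drive negations inward (¬∀x A ≡ ∃x ¬A, ¬∃x A ≡ ∀x ¬A, De Morgan for ∧/∨):
  ((\forall q\, D(q)) \lor (\forall j\, \forall p\, (S(j,j) \lor R(p)))) \land (\forall i\, \neg R(i))
All bound variables are already distinct, so no renaming is needed.
Pull the quantifiers to the front (each side's bound variable is not free in the other side):
  \forall q\, \forall j\, \forall p\, \forall i\, ((D(q) \lor S(j,j) \lor R(p)) \land \neg R(i))

\forall q\, \forall j\, \forall p\, \forall i\, ((D(q) \lor S(j,j) \lor R(p)) \land \neg R(i))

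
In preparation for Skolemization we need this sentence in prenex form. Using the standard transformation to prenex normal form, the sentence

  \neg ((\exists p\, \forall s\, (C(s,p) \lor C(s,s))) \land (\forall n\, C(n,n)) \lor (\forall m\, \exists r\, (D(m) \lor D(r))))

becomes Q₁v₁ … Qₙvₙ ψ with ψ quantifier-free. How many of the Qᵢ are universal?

2

Drive negations inward (¬∀x A ≡ ∃x ¬A, ¬∃x A ≡ ∀x ¬A, De Morgan for ∧/∨):
  ((\forall p\, \exists s\, (\neg C(s,p) \land \neg C(s,s))) \lor (\exists n\, \neg C(n,n))) \land (\exists m\, \forall r\, (\neg D(m) \land \neg D(r)))
All bound variables are already distinct, so no renaming is needed.
Finally move all quantifiers to the prefix:
  \forall p\, \exists s\, \exists n\, \exists m\, \forall r\, ((\neg C(s,p) \land \neg C(s,s) \lor \neg C(n,n)) \land \neg D(m) \land \neg D(r))
The prefix is \forall p \exists s \exists n \exists m \forall r: 2 universal, 3 existential.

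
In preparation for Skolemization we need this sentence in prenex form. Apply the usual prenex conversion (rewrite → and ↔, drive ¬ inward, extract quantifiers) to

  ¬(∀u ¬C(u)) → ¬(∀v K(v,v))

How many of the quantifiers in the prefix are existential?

Eliminate → and ↔ using ¬ and ∨.
  ¬¬(∀u ¬C(u)) ∨ ¬(∀v K(v,v))
Push ¬ through the quantifiers and connectives to reach negation normal form:
  (∀u ¬C(u)) ∨ (∃v ¬K(v,v))
All bound variables are already distinct, so no renaming is needed.
Pull the quantifiers to the front (each side's bound variable is not free in the other side):
  ∀u ∃v (¬C(u) ∨ ¬K(v,v))
The prefix is ∀u ∃v: 1 universal, 1 existential.

1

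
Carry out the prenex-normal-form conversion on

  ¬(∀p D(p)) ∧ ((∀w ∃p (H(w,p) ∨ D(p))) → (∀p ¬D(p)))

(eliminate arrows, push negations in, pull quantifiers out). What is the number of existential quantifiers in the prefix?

2

First replace A → B with ¬A ∨ B.
  ¬(∀p D(p)) ∧ (¬(∀w ∃p (H(w,p) ∨ D(p))) ∨ (∀p ¬D(p)))
Move each ¬ inward, flipping quantifiers it crosses:
  (∃p ¬D(p)) ∧ ((∃w ∀p (¬H(w,p) ∧ ¬D(p))) ∨ (∀p ¬D(p)))
Give each quantifier a distinct variable: p↦s, p↦t.
  (∃p ¬D(p)) ∧ ((∃w ∀s (¬H(w,s) ∧ ¬D(s))) ∨ (∀t ¬D(t)))
Extract every quantifier outward, since the variables are now distinct and don't occur free across branches:
  ∃p ∃w ∀s ∀t (¬D(p) ∧ (¬H(w,s) ∧ ¬D(s) ∨ ¬D(t)))
The prefix is ∃p ∃w ∀s ∀t: 2 universal, 2 existential.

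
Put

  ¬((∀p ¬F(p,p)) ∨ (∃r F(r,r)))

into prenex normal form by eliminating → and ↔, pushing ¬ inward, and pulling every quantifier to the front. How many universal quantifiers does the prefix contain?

Push ¬ through the quantifiers and connectives to reach negation normal form:
  (∃p F(p,p)) ∧ (∀r ¬F(r,r))
Pull the quantifiers to the front (each side's bound variable is not free in the other side):
  ∃p ∀r (F(p,p) ∧ ¬F(r,r))
The prefix is ∃p ∀r: 1 universal, 1 existential.

1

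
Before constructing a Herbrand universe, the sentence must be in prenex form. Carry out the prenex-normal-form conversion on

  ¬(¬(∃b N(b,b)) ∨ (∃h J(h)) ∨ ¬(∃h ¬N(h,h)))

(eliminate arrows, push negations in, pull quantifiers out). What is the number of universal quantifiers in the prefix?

1

Drive negations inward (¬∀x A ≡ ∃x ¬A, ¬∃x A ≡ ∀x ¬A, De Morgan for ∧/∨):
  (∃b N(b,b)) ∧ (∀h ¬J(h)) ∧ (∃h ¬N(h,h))
Give each quantifier a distinct variable: h↦y.
  (∃b N(b,b)) ∧ (∀h ¬J(h)) ∧ (∃y ¬N(y,y))
Pull the quantifiers to the front (each side's bound variable is not free in the other side):
  ∃b ∀h ∃y (N(b,b) ∧ ¬J(h) ∧ ¬N(y,y))
The prefix is ∃b ∀h ∃y: 1 universal, 2 existential.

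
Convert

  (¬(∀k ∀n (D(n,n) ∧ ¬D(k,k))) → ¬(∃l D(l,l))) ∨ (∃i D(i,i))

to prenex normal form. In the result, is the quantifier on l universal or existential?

universal

Eliminate → and ↔ using ¬ and ∨.
  ¬¬(∀k ∀n (D(n,n) ∧ ¬D(k,k))) ∨ ¬(∃l D(l,l)) ∨ (∃i D(i,i))
Drive negations inward (¬∀x A ≡ ∃x ¬A, ¬∃x A ≡ ∀x ¬A, De Morgan for ∧/∨):
  (∀k ∀n (D(n,n) ∧ ¬D(k,k))) ∨ (∀l ¬D(l,l)) ∨ (∃i D(i,i))
Pull the quantifiers to the front (each side's bound variable is not free in the other side):
  ∀k ∀n ∀l ∃i (D(n,n) ∧ ¬D(k,k) ∨ ¬D(l,l) ∨ D(i,i))
The quantifier ∃l sits under an odd number of negations (counting the antecedent side of each →), so it flips to ∀l.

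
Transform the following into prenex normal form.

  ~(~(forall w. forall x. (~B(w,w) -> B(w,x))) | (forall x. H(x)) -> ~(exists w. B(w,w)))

exists w. exists x. forall y1. exists v1. ((~B(w,w) & ~B(w,x) | H(y1)) & B(v1,v1))

Eliminate → and ↔ using ¬ and ∨.
  ~(~(~(forall w. forall x. (~~B(w,w) | B(w,x))) | (forall x. H(x))) | ~(exists w. B(w,w)))
Move each ¬ inward, flipping quantifiers it crosses:
  ((exists w. exists x. (~B(w,w) & ~B(w,x))) | (forall x. H(x))) & (exists w. B(w,w))
Rename bound variables to avoid capture: x↦y1, w↦v1.
  ((exists w. exists x. (~B(w,w) & ~B(w,x))) | (forall y1. H(y1))) & (exists v1. B(v1,v1))
Extract every quantifier outward, since the variables are now distinct and don't occur free across branches:
  exists w. exists x. forall y1. exists v1. ((~B(w,w) & ~B(w,x) | H(y1)) & B(v1,v1))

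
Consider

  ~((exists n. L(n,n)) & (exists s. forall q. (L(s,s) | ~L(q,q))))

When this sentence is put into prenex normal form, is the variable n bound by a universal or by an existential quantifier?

universal

Move each ¬ inward, flipping quantifiers it crosses:
  (forall n. ~L(n,n)) | (forall s. exists q. (~L(s,s) & L(q,q)))
All bound variables are already distinct, so no renaming is needed.
Pull the quantifiers to the front (each side's bound variable is not free in the other side):
  forall n. forall s. exists q. (~L(n,n) | ~L(s,s) & L(q,q))
The quantifier exists n sits under an odd number of negations, so it flips to forall n.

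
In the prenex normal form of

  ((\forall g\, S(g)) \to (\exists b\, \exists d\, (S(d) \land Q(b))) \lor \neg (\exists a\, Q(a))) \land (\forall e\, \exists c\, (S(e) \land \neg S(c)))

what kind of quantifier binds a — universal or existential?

universal

Rewrite implications/biconditionals: A → B as ¬A ∨ B.
  (\neg (\forall g\, S(g)) \lor (\exists b\, \exists d\, (S(d) \land Q(b))) \lor \neg (\exists a\, Q(a))) \land (\forall e\, \exists c\, (S(e) \land \neg S(c)))
Drive negations inward (¬∀x A ≡ ∃x ¬A, ¬∃x A ≡ ∀x ¬A, De Morgan for ∧/∨):
  ((\exists g\, \neg S(g)) \lor (\exists b\, \exists d\, (S(d) \land Q(b))) \lor (\forall a\, \neg Q(a))) \land (\forall e\, \exists c\, (S(e) \land \neg S(c)))
Extract every quantifier outward, since the variables are now distinct and don't occur free across branches:
  \exists g\, \exists b\, \exists d\, \forall a\, \forall e\, \exists c\, ((\neg S(g) \lor S(d) \land Q(b) \lor \neg Q(a)) \land S(e) \land \neg S(c))
The quantifier \exists a sits under an odd number of negations (counting the antecedent side of each →), so it flips to \forall a.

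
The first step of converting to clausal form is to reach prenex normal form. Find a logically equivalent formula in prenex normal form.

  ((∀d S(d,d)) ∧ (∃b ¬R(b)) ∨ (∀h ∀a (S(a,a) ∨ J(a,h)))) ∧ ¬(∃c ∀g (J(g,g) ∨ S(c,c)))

Push ¬ through the quantifiers and connectives to reach negation normal form:
  ((∀d S(d,d)) ∧ (∃b ¬R(b)) ∨ (∀h ∀a (S(a,a) ∨ J(a,h)))) ∧ (∀c ∃g (¬J(g,g) ∧ ¬S(c,c)))
All bound variables are already distinct, so no renaming is needed.
Extract every quantifier outward, since the variables are now distinct and don't occur free across branches:
  ∀d ∃b ∀h ∀a ∀c ∃g ((S(d,d) ∧ ¬R(b) ∨ S(a,a) ∨ J(a,h)) ∧ ¬J(g,g) ∧ ¬S(c,c))

∀d ∃b ∀h ∀a ∀c ∃g ((S(d,d) ∧ ¬R(b) ∨ S(a,a) ∨ J(a,h)) ∧ ¬J(g,g) ∧ ¬S(c,c))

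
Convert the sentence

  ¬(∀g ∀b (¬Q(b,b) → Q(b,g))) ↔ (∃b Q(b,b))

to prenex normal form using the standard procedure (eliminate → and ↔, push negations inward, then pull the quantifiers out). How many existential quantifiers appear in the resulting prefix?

3

Rewrite implications/biconditionals: A → B as ¬A ∨ B; A ↔ B as (¬A ∨ B) ∧ (¬B ∨ A).
  (¬¬(∀g ∀b (¬¬Q(b,b) ∨ Q(b,g))) ∨ (∃b Q(b,b))) ∧ (¬(∃b Q(b,b)) ∨ ¬(∀g ∀b (¬¬Q(b,b) ∨ Q(b,g))))
Move each ¬ inward, flipping quantifiers it crosses:
  ((∀g ∀b (Q(b,b) ∨ Q(b,g))) ∨ (∃b Q(b,b))) ∧ ((∀b ¬Q(b,b)) ∨ (∃g ∃b (¬Q(b,b) ∧ ¬Q(b,g))))
Give each quantifier a distinct variable: b↦x, b↦z1, g↦t, b↦p.
  ((∀g ∀b (Q(b,b) ∨ Q(b,g))) ∨ (∃x Q(x,x))) ∧ ((∀z1 ¬Q(z1,z1)) ∨ (∃t ∃p (¬Q(p,p) ∧ ¬Q(p,t))))
Pull the quantifiers to the front (each side's bound variable is not free in the other side):
  ∀g ∀b ∃x ∀z1 ∃t ∃p ((Q(b,b) ∨ Q(b,g) ∨ Q(x,x)) ∧ (¬Q(z1,z1) ∨ ¬Q(p,p) ∧ ¬Q(p,t)))
The prefix is ∀g ∀b ∃x ∀z1 ∃t ∃p: 3 universal, 3 existential.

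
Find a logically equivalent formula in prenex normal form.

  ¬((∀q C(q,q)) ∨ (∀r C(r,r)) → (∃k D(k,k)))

Eliminate → and ↔ using ¬ and ∨.
  ¬(¬((∀q C(q,q)) ∨ (∀r C(r,r))) ∨ (∃k D(k,k)))
Drive negations inward (¬∀x A ≡ ∃x ¬A, ¬∃x A ≡ ∀x ¬A, De Morgan for ∧/∨):
  ((∀q C(q,q)) ∨ (∀r C(r,r))) ∧ (∀k ¬D(k,k))
All bound variables are already distinct, so no renaming is needed.
Pull the quantifiers to the front (each side's bound variable is not free in the other side):
  ∀q ∀r ∀k ((C(q,q) ∨ C(r,r)) ∧ ¬D(k,k))

∀q ∀r ∀k ((C(q,q) ∨ C(r,r)) ∧ ¬D(k,k))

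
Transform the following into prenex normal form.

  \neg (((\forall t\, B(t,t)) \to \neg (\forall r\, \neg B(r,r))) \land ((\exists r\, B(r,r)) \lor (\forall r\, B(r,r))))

First replace A → B with ¬A ∨ B.
  \neg ((\neg (\forall t\, B(t,t)) \lor \neg (\forall r\, \neg B(r,r))) \land ((\exists r\, B(r,r)) \lor (\forall r\, B(r,r))))
Push ¬ through the quantifiers and connectives to reach negation normal form:
  (\forall t\, B(t,t)) \land (\forall r\, \neg B(r,r)) \lor (\forall r\, \neg B(r,r)) \land (\exists r\, \neg B(r,r))
Rename bound variables to avoid capture: r↦q, r↦s.
  (\forall t\, B(t,t)) \land (\forall r\, \neg B(r,r)) \lor (\forall q\, \neg B(q,q)) \land (\exists s\, \neg B(s,s))
Finally move all quantifiers to the prefix:
  \forall t\, \forall r\, \forall q\, \exists s\, (B(t,t) \land \neg B(r,r) \lor \neg B(q,q) \land \neg B(s,s))

\forall t\, \forall r\, \forall q\, \exists s\, (B(t,t) \land \neg B(r,r) \lor \neg B(q,q) \land \neg B(s,s))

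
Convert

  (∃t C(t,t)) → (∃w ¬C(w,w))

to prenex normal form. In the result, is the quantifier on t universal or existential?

First replace A → B with ¬A ∨ B.
  ¬(∃t C(t,t)) ∨ (∃w ¬C(w,w))
Move each ¬ inward, flipping quantifiers it crosses:
  (∀t ¬C(t,t)) ∨ (∃w ¬C(w,w))
Finally move all quantifiers to the prefix:
  ∀t ∃w (¬C(t,t) ∨ ¬C(w,w))
The quantifier ∃t sits under an odd number of negations (counting the antecedent side of each →), so it flips to ∀t.

universal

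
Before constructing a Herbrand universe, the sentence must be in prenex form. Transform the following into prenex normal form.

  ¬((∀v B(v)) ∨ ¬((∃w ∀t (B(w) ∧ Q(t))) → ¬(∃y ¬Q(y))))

Eliminate → and ↔ using ¬ and ∨.
  ¬((∀v B(v)) ∨ ¬(¬(∃w ∀t (B(w) ∧ Q(t))) ∨ ¬(∃y ¬Q(y))))
Push ¬ through the quantifiers and connectives to reach negation normal form:
  (∃v ¬B(v)) ∧ ((∀w ∃t (¬B(w) ∨ ¬Q(t))) ∨ (∀y Q(y)))
All bound variables are already distinct, so no renaming is needed.
Extract every quantifier outward, since the variables are now distinct and don't occur free across branches:
  ∃v ∀w ∃t ∀y (¬B(v) ∧ (¬B(w) ∨ ¬Q(t) ∨ Q(y)))

∃v ∀w ∃t ∀y (¬B(v) ∧ (¬B(w) ∨ ¬Q(t) ∨ Q(y)))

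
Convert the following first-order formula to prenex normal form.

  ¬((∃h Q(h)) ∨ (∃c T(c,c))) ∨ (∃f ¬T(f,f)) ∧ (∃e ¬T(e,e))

Drive negations inward (¬∀x A ≡ ∃x ¬A, ¬∃x A ≡ ∀x ¬A, De Morgan for ∧/∨):
  (∀h ¬Q(h)) ∧ (∀c ¬T(c,c)) ∨ (∃f ¬T(f,f)) ∧ (∃e ¬T(e,e))
All bound variables are already distinct, so no renaming is needed.
Pull the quantifiers to the front (each side's bound variable is not free in the other side):
  ∀h ∀c ∃f ∃e (¬Q(h) ∧ ¬T(c,c) ∨ ¬T(f,f) ∧ ¬T(e,e))

∀h ∀c ∃f ∃e (¬Q(h) ∧ ¬T(c,c) ∨ ¬T(f,f) ∧ ¬T(e,e))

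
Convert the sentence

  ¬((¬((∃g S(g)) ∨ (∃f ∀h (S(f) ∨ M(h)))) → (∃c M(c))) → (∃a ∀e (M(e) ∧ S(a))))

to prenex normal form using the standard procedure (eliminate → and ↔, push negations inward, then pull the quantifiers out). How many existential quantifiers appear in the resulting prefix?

Eliminate → and ↔ using ¬ and ∨.
  ¬(¬(¬¬((∃g S(g)) ∨ (∃f ∀h (S(f) ∨ M(h)))) ∨ (∃c M(c))) ∨ (∃a ∀e (M(e) ∧ S(a))))
Drive negations inward (¬∀x A ≡ ∃x ¬A, ¬∃x A ≡ ∀x ¬A, De Morgan for ∧/∨):
  ((∃g S(g)) ∨ (∃f ∀h (S(f) ∨ M(h))) ∨ (∃c M(c))) ∧ (∀a ∃e (¬M(e) ∨ ¬S(a)))
All bound variables are already distinct, so no renaming is needed.
Finally move all quantifiers to the prefix:
  ∃g ∃f ∀h ∃c ∀a ∃e ((S(g) ∨ S(f) ∨ M(h) ∨ M(c)) ∧ (¬M(e) ∨ ¬S(a)))
The prefix is ∃g ∃f ∀h ∃c ∀a ∃e: 2 universal, 4 existential.

4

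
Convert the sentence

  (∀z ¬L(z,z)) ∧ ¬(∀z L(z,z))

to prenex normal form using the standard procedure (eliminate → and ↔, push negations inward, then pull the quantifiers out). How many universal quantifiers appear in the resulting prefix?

Drive negations inward (¬∀x A ≡ ∃x ¬A, ¬∃x A ≡ ∀x ¬A, De Morgan for ∧/∨):
  (∀z ¬L(z,z)) ∧ (∃z ¬L(z,z))
Standardize variables apart so no two quantifiers bind the same name: z↦y1.
  (∀z ¬L(z,z)) ∧ (∃y1 ¬L(y1,y1))
Extract every quantifier outward, since the variables are now distinct and don't occur free across branches:
  ∀z ∃y1 (¬L(z,z) ∧ ¬L(y1,y1))
The prefix is ∀z ∃y1: 1 universal, 1 existential.

1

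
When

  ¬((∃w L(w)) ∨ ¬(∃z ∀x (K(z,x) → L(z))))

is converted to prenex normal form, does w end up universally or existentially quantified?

Rewrite implications/biconditionals: A → B as ¬A ∨ B.
  ¬((∃w L(w)) ∨ ¬(∃z ∀x (¬K(z,x) ∨ L(z))))
Move each ¬ inward, flipping quantifiers it crosses:
  (∀w ¬L(w)) ∧ (∃z ∀x (¬K(z,x) ∨ L(z)))
Pull the quantifiers to the front (each side's bound variable is not free in the other side):
  ∀w ∃z ∀x (¬L(w) ∧ (¬K(z,x) ∨ L(z)))
The quantifier ∃w sits under an odd number of negations (counting the antecedent side of each →), so it flips to ∀w.

universal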